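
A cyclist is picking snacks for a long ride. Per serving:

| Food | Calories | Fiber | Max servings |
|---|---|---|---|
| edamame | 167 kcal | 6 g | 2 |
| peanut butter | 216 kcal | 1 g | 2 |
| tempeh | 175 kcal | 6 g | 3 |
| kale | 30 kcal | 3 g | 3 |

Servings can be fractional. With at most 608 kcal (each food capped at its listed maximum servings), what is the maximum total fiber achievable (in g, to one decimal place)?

Fiber per kcal: kale 0.1, edamame 0.03593, tempeh 0.03429, peanut butter 0.00463.
Take 3 servings of kale: uses 90 kcal, +9.0 g fiber (running total 9.0 g).
Take 2 servings of edamame: uses 334 kcal, +12.0 g fiber (running total 21.0 g).
Take 1.051 servings of tempeh: uses 184 kcal, +6.3 g fiber (running total 27.3 g).
Filling greedily by fiber-per-kcal is optimal for one linear limit, giving 27.3 g.

27.3 g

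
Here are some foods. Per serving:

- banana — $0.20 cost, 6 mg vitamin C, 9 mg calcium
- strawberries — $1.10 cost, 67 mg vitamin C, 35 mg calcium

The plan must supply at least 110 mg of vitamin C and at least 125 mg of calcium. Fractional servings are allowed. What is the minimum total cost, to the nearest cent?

$2.97

Two binding constraints pin down two serving amounts, so the optimal mix uses at most two foods. The candidates are each food alone (scaled to the tighter of vitamin C/calcium) and each pair with both constraints tight.
banana only: max(110/6, 125/9) = 18.33 servings → $3.67.
strawberries only: max(110/67, 125/35) = 3.571 servings → $3.93.
banana + strawberries with both tight: 11.51 servings and 0.6107 servings → $2.97.
So the least-cost plan costs $2.97.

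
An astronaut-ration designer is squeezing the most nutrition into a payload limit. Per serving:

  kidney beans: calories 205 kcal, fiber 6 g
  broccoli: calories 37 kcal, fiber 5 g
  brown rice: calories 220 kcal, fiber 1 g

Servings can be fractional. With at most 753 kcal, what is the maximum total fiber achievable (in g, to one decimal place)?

101.8 g

Fiber per kcal: broccoli 0.1351, kidney beans 0.02927, brown rice 0.004545.
With no serving limits, spend the whole calories allowance on broccoli: 753 kcal / 37 kcal × 5 g = 101.8 g.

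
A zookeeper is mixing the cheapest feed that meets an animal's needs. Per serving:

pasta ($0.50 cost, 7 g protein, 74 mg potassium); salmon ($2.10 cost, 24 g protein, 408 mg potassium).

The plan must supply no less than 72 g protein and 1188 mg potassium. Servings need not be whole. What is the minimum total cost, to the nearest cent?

pasta only: max(72/7, 1188/74) = 16.05 servings → $8.03.
salmon only: max(72/24, 1188/408) = 3 servings → $6.30.
pasta + salmon with both tight: 0.8 servings and 2.767 servings → $6.21.
Cheapest feasible corner: $6.21.

$6.21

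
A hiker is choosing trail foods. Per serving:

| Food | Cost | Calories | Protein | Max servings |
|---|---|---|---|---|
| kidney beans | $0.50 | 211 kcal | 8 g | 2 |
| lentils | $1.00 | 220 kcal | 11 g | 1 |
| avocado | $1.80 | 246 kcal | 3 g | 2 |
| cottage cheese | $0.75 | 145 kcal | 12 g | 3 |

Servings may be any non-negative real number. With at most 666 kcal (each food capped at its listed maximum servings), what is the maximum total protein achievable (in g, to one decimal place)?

Protein per kcal: cottage cheese 0.08276, lentils 0.05, kidney beans 0.03791, avocado 0.0122.
Take 3 servings of cottage cheese: uses 435 kcal, +36.0 g protein (running total 36.0 g).
Take 1 serving of lentils: uses 220 kcal, +11.0 g protein (running total 47.0 g).
Take 0.05213 servings of kidney beans: uses 11 kcal, +0.4 g protein (running total 47.4 g).
Filling greedily by protein-per-kcal is optimal for one linear limit, giving 47.4 g.

47.4 g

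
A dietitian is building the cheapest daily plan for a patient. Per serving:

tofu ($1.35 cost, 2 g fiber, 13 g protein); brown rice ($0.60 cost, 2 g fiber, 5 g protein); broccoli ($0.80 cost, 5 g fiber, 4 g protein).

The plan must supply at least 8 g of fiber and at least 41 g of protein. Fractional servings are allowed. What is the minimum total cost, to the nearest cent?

At the optimum either one food covers both requirements or two foods hit both targets exactly; no other combination can be cheaper.
tofu only: max(8/2, 41/13) = 4 servings → $5.40.
brown rice only: max(8/2, 41/5) = 8.2 servings → $4.92.
broccoli only: max(8/5, 41/4) = 10.25 servings → $8.20.
tofu + brown rice with both tight: 2.625 servings and 1.375 servings → $4.37.
tofu + broccoli with both tight: 3.035 servings and 0.386 servings → $4.41.
brown rice + broccoli: intersection lies outside the first quadrant.
Cheapest feasible corner: $4.37.

$4.37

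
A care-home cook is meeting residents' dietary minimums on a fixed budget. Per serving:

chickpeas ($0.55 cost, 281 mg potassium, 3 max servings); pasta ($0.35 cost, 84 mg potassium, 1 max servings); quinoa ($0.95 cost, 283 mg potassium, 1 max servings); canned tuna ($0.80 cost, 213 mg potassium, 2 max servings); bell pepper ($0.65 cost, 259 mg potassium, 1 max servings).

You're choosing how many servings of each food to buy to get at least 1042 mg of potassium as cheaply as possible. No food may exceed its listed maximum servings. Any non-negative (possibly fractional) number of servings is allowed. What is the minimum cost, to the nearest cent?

Cost per mg of potassium: chickpeas $0.0020, bell pepper $0.0025, quinoa $0.0034, canned tuna $0.0038, pasta $0.0042.
Take 3 servings of chickpeas: +843.0 mg potassium for $1.65 (total $1.65, still need 199.0 mg).
Take 0.7683 servings of bell pepper: +199.0 mg potassium for $0.50 (total $2.15, still need 0.0 mg).
Greedy by cheapest-per-mg is optimal for a single linear constraint, so the minimum cost is $2.15.

$2.15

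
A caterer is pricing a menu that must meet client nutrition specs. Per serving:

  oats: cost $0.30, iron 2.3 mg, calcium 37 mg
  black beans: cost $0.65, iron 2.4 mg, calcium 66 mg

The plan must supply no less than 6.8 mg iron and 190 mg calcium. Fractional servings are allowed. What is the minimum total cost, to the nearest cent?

$1.54

Check every corner: each single food scaled to meet both minima, and each pair solved so both constraints bind.
oats only: max(6.8/2.3, 190/37) = 5.135 servings → $1.54.
black beans only: max(6.8/2.4, 190/66) = 2.879 servings → $1.87.
oats + black beans: intersection lies outside the first quadrant.
Cheapest feasible corner: $1.54.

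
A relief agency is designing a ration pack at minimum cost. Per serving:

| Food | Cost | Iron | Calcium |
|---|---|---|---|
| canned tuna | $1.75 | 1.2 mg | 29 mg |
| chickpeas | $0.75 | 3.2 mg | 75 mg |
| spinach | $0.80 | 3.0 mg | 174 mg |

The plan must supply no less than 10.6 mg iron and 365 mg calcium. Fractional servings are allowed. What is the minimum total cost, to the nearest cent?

A basic optimal solution has at most two foods positive. Try each food alone and each pair with both targets met exactly.
canned tuna only: max(10.6/1.2, 365/29) = 12.59 servings → $22.03.
chickpeas only: max(10.6/3.2, 365/75) = 4.867 servings → $3.65.
spinach only: max(10.6/3.0, 365/174) = 3.533 servings → $2.83.
canned tuna + chickpeas: intersection lies outside the first quadrant.
canned tuna + spinach with both tight: 6.153 servings and 1.072 servings → $11.63.
chickpeas + spinach with both tight: 2.259 servings and 1.124 servings → $2.59.
Cheapest feasible corner: $2.59.

$2.59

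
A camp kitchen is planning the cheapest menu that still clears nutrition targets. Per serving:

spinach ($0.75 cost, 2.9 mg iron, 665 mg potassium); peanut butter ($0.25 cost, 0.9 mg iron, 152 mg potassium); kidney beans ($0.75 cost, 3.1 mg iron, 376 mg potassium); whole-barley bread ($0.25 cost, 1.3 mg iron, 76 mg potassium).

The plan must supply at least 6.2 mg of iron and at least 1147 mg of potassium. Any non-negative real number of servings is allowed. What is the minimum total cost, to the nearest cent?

$1.50

At the optimum either one food covers both requirements or two foods hit both targets exactly; no other combination can be cheaper.
spinach only: max(6.2/2.9, 1147/665) = 2.138 servings → $1.60.
peanut butter only: max(6.2/0.9, 1147/152) = 7.546 servings → $1.89.
kidney beans only: max(6.2/3.1, 1147/376) = 3.051 servings → $2.29.
whole-barley bread only: max(6.2/1.3, 1147/76) = 15.09 servings → $3.77.
spinach + peanut butter with both tight: 0.5701 servings and 5.052 servings → $1.69.
spinach + kidney beans with both tight: 1.261 servings and 0.8204 servings → $1.56.
spinach + whole-barley bread with both tight: 1.583 servings and 1.237 servings → $1.50.
peanut butter + kidney beans: intersection lies outside the first quadrant.
peanut butter + whole-barley bread: the both-tight solution has a negative serving — not a feasible corner.
kidney beans + whole-barley bread: the both-tight solution has a negative serving — not a feasible corner.
Cheapest feasible corner: $1.50.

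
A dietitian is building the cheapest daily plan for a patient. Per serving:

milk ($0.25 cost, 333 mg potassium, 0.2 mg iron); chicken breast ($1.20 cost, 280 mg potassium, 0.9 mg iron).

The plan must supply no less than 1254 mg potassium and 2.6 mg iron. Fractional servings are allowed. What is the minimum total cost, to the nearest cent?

$3.25

For a min-cost LP with two ≥-constraints, a basic feasible solution has at most two positive variables.
milk only: max(1254/333, 2.6/0.2) = 13 servings → $3.25.
chicken breast only: max(1254/280, 2.6/0.9) = 4.479 servings → $5.37.
milk + chicken breast with both tight: 1.644 servings and 2.524 servings → $3.44.
Cheapest feasible corner: $3.25.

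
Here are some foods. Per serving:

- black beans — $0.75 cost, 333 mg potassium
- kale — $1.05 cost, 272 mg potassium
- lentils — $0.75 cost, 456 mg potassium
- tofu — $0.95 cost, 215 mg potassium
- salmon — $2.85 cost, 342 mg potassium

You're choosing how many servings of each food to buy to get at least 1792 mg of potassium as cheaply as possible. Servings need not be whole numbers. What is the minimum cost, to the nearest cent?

Cost per mg of potassium: lentils $0.0016, black beans $0.0023, kale $0.0039, tofu $0.0044, salmon $0.0083.
With no serving limits, use only lentils: 1792 mg / 456 mg = 3.93 servings × $0.75 = $2.95.

$2.95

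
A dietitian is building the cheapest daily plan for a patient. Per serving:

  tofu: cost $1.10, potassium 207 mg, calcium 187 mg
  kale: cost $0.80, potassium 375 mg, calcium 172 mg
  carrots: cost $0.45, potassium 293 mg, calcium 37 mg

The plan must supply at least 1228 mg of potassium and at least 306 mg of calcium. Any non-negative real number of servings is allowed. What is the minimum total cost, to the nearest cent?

$2.16

Minimising a linear cost over {potassium ≥ 1228, calcium ≥ 306, servings ≥ 0} — the optimum is at a vertex, using one or two foods.
tofu only: max(1228/207, 306/187) = 5.932 servings → $6.53.
kale only: max(1228/375, 306/172) = 3.275 servings → $2.62.
carrots only: max(1228/293, 306/37) = 8.27 servings → $3.72.
tofu + kale with both targets exact would need a negative amount; discard.
tofu + carrots with both tight: 0.9383 servings and 3.528 servings → $2.62.
kale + carrots with both tight: 1.211 servings and 2.641 servings → $2.16.
So the least-cost plan costs $2.16.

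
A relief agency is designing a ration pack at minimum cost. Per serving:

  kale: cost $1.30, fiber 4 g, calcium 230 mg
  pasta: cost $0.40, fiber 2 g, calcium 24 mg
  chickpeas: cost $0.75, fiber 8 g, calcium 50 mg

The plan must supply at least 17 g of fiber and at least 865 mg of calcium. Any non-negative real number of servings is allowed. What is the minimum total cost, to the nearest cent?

$5.02

Two binding constraints pin down two serving amounts, so the optimal mix uses at most two foods. The candidates are each food alone (scaled to the tighter of fiber/calcium) and each pair with both constraints tight.
kale only: max(17/4, 865/230) = 4.25 servings → $5.53.
pasta only: max(17/2, 865/24) = 36.04 servings → $14.42.
chickpeas only: max(17/8, 865/50) = 17.3 servings → $12.97.
kale + pasta with both tight: 3.632 servings and 1.236 servings → $5.22.
kale + chickpeas with both tight: 3.701 servings and 0.2744 servings → $5.02.
pasta + chickpeas: intersection lies outside the first quadrant.
So the least-cost plan costs $5.02.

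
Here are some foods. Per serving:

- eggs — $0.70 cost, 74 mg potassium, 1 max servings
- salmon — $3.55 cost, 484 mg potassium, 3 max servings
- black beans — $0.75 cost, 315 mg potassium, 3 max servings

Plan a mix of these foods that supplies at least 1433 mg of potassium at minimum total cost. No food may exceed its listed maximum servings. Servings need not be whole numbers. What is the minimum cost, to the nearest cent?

Cost per mg of potassium: black beans $0.0024, salmon $0.0073, eggs $0.0095.
Take 3 servings of black beans: +945.0 mg potassium for $2.25 (total $2.25, still need 488.0 mg).
Take 1.008 servings of salmon: +488.0 mg potassium for $3.58 (total $5.83, still need 0.0 mg).
Filling from the cheapest source first is optimal under one linear minimum: $5.83.

$5.83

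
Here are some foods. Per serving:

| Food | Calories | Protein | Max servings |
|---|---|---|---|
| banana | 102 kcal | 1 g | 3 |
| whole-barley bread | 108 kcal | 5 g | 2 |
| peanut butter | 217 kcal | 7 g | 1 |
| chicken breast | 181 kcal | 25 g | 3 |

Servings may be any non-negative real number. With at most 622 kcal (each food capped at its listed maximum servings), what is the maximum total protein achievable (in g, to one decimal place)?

Protein per kcal: chicken breast 0.1381, whole-barley bread 0.0463, peanut butter 0.03226, banana 0.009804.
Take 3 servings of chicken breast: uses 543 kcal, +75.0 g protein (running total 75.0 g).
Take 0.7315 servings of whole-barley bread: uses 79 kcal, +3.7 g protein (running total 78.7 g).
Greedy by best ratio exhausts the calories allowance optimally: 78.7 g.

78.7 g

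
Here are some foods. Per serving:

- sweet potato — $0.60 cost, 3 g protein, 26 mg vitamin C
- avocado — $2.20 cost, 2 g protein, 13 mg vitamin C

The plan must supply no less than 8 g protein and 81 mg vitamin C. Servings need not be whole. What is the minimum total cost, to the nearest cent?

$1.87

Compare the cost at each extreme point of the feasible region.
sweet potato only: max(8/3, 81/26) = 3.115 servings → $1.87.
avocado only: max(8/2, 81/13) = 6.231 servings → $13.71.
sweet potato + avocado: the both-tight solution has a negative serving — not a feasible corner.
So the least-cost plan costs $1.87.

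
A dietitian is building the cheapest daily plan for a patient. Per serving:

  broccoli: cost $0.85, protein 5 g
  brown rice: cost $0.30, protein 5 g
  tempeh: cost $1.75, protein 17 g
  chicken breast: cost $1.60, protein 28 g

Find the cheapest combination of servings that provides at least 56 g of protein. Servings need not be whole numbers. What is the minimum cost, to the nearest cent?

$3.20

Cost per g of protein: chicken breast $0.0571, brown rice $0.0600, tempeh $0.1029, broccoli $0.1700.
With no serving limits, use only chicken breast: 56 g / 28 g = 2 servings × $1.60 = $3.20.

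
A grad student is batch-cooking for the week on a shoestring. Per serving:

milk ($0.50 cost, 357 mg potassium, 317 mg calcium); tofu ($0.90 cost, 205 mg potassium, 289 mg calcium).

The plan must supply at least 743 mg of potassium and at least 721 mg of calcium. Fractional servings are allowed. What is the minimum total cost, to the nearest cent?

For a min-cost LP with two ≥-constraints, a basic feasible solution has at most two positive variables.
milk only: max(743/357, 721/317) = 2.274 servings → $1.14.
tofu only: max(743/205, 721/289) = 3.624 servings → $3.26.
milk + tofu with both tight: 1.752 servings and 0.5726 servings → $1.39.
So the least-cost plan costs $1.14.

$1.14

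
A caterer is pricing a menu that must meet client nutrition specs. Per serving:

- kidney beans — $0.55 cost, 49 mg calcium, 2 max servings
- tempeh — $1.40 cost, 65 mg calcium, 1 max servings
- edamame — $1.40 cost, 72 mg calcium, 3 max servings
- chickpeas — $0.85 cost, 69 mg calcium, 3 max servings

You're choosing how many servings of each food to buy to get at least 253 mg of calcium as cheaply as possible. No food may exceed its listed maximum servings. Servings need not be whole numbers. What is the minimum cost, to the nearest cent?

Cost per mg of calcium: kidney beans $0.0112, chickpeas $0.0123, edamame $0.0194, tempeh $0.0215.
Take 2 servings of kidney beans: +98.0 mg calcium for $1.10 (total $1.10, still need 155.0 mg).
Take 2.246 servings of chickpeas: +155.0 mg calcium for $1.91 (total $3.01, still need 0.0 mg).
Greedy by cheapest-per-mg is optimal for a single linear constraint, so the minimum cost is $3.01.

$3.01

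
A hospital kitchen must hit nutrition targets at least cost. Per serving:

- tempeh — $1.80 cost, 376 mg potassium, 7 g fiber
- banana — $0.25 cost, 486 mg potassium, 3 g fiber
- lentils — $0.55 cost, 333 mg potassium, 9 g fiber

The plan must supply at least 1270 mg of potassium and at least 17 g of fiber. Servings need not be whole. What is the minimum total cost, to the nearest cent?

$1.15

Minimising a linear cost over {potassium ≥ 1270, fiber ≥ 17, servings ≥ 0} — the optimum is at a vertex, using one or two foods.
tempeh only: max(1270/376, 17/7) = 3.378 servings → $6.08.
banana only: max(1270/486, 17/3) = 5.667 servings → $1.42.
lentils only: max(1270/333, 17/9) = 3.814 servings → $2.10.
tempeh + banana with both tight: 1.958 servings and 1.099 servings → $3.80.
tempeh + lentils with both targets exact would need a negative amount; discard.
banana + lentils with both tight: 1.709 servings and 1.319 servings → $1.15.
So the least-cost plan costs $1.15.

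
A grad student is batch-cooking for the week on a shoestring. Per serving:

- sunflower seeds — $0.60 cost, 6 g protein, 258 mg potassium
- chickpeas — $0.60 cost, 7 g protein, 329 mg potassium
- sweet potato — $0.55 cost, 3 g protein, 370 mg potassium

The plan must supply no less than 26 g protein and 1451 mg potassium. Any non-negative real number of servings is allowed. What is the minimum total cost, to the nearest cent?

Check every corner: each single food scaled to meet both minima, and each pair solved so both constraints bind.
sunflower seeds only: max(26/6, 1451/258) = 5.624 servings → $3.37.
chickpeas only: max(26/7, 1451/329) = 4.41 servings → $2.65.
sweet potato only: max(26/3, 1451/370) = 8.667 servings → $4.77.
sunflower seeds + chickpeas with both targets exact would need a negative amount; discard.
sunflower seeds + sweet potato with both tight: 3.642 servings and 1.382 servings → $2.95.
chickpeas + sweet potato with both tight: 3.286 servings and 1 serving → $2.52.
The minimum over all feasible corners is $2.52.

$2.52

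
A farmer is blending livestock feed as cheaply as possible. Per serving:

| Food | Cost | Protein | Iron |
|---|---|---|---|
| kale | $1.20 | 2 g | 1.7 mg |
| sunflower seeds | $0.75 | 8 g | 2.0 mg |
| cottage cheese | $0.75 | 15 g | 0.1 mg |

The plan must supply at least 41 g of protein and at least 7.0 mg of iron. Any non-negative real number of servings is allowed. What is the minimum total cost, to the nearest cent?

A basic optimal solution has at most two foods positive. Try each food alone and each pair with both targets met exactly.
kale only: max(41/2, 7.0/1.7) = 20.5 servings → $24.60.
sunflower seeds only: max(41/8, 7.0/2.0) = 5.125 servings → $3.84.
cottage cheese only: max(41/15, 7.0/0.1) = 70 servings → $52.50.
kale + sunflower seeds with both targets exact would need a negative amount; discard.
kale + cottage cheese with both tight: 3.988 servings and 2.202 servings → $6.44.
sunflower seeds + cottage cheese with both tight: 3.455 servings and 0.8904 servings → $3.26.
Cheapest feasible corner: $3.26.

$3.26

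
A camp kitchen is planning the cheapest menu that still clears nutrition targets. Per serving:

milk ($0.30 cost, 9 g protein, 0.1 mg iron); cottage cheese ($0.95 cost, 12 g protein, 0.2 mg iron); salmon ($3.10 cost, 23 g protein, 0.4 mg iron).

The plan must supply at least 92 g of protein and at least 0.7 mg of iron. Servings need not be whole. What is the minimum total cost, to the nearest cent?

milk only: max(92/9, 0.7/0.1) = 10.22 servings → $3.07.
cottage cheese only: max(92/12, 0.7/0.2) = 7.667 servings → $7.28.
salmon only: max(92/23, 0.7/0.4) = 4 servings → $12.40.
milk + cottage cheese: intersection lies outside the first quadrant.
milk + salmon with both targets exact would need a negative amount; discard.
cottage cheese + salmon with both targets exact would need a negative amount; discard.
Cheapest feasible corner: $3.07.

$3.07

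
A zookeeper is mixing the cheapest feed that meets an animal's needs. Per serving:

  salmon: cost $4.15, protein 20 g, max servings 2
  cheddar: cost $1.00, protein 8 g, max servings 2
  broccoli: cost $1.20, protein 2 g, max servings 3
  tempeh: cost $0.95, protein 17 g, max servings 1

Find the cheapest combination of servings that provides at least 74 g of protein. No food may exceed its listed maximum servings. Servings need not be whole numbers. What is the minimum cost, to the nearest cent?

Cost per g of protein: tempeh $0.0559, cheddar $0.1250, salmon $0.2075, broccoli $0.6000.
Take 1 serving of tempeh: +17.0 g protein for $0.95 (total $0.95, still need 57.0 g).
Take 2 servings of cheddar: +16.0 g protein for $2.00 (total $2.95, still need 41.0 g).
Take 2 servings of salmon: +40.0 g protein for $8.30 (total $11.25, still need 1.0 g).
Take 0.5 servings of broccoli: +1.0 g protein for $0.60 (total $11.85, still need 0.0 g).
Filling from the cheapest source first is optimal under one linear minimum: $11.85.

$11.85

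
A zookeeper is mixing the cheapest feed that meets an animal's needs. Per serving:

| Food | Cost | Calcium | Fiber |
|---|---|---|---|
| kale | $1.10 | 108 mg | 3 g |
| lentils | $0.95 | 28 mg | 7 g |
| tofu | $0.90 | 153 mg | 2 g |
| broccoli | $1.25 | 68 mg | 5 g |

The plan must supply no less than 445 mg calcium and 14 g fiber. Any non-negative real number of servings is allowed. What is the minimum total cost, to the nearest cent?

For a min-cost LP with two ≥-constraints, a basic feasible solution has at most two positive variables.
kale only: max(445/108, 14/3) = 4.667 servings → $5.13.
lentils only: max(445/28, 14/7) = 15.89 servings → $15.10.
tofu only: max(445/153, 14/2) = 7 servings → $6.30.
broccoli only: max(445/68, 14/5) = 6.544 servings → $8.18.
kale + lentils with both tight: 4.052 servings and 0.2634 servings → $4.71.
kale + tofu: the both-tight solution has a negative serving — not a feasible corner.
kale + broccoli with both tight: 3.789 servings and 0.5268 servings → $4.83.
lentils + tofu with both tight: 1.233 servings and 2.683 servings → $3.59.
lentils + broccoli: intersection lies outside the first quadrant.
tofu + broccoli with both tight: 2.024 servings and 1.99 servings → $4.31.
So the least-cost plan costs $3.59.

$3.59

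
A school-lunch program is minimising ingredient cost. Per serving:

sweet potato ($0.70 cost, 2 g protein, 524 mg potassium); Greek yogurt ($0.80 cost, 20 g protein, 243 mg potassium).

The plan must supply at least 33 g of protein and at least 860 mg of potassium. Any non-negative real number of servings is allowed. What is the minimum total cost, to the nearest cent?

$1.89

Compare the cost at each extreme point of the feasible region.
sweet potato only: max(33/2, 860/524) = 16.5 servings → $11.55.
Greek yogurt only: max(33/20, 860/243) = 3.539 servings → $2.83.
sweet potato + Greek yogurt with both tight: 0.9187 servings and 1.558 servings → $1.89.
The minimum over all feasible corners is $1.89.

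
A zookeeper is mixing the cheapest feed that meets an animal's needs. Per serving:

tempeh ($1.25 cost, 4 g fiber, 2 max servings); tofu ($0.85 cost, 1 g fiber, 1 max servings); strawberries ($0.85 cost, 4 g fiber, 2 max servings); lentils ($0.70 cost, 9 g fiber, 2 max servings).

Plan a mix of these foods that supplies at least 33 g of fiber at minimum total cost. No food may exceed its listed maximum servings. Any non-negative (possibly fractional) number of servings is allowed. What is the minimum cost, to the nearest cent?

$5.29

Cost per g of fiber: lentils $0.0778, strawberries $0.2125, tempeh $0.3125, tofu $0.8500.
Take 2 servings of lentils: +18.0 g fiber for $1.40 (total $1.40, still need 15.0 g).
Take 2 servings of strawberries: +8.0 g fiber for $1.70 (total $3.10, still need 7.0 g).
Take 1.75 servings of tempeh: +7.0 g fiber for $2.19 (total $5.29, still need 0.0 g).
Filling from the cheapest source first is optimal under one linear minimum: $5.29.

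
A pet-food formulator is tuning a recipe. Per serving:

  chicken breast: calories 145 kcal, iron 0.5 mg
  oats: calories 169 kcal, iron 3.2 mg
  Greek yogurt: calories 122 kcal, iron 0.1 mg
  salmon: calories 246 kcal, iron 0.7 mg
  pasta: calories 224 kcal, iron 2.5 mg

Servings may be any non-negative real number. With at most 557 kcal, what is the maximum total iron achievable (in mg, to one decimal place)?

Iron per kcal: oats 0.01893, pasta 0.01116, chicken breast 0.003448, salmon 0.002846, Greek yogurt 0.0008197.
With no serving limits, spend the whole calories allowance on oats: 557 kcal / 169 kcal × 3.2 mg = 10.5 mg.

10.5 mg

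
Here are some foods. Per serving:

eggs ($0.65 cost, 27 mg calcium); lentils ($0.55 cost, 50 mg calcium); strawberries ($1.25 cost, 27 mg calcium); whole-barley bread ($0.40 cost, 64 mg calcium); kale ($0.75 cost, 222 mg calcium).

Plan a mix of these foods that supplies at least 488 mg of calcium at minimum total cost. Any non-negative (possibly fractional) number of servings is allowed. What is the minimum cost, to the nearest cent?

Cost per mg of calcium: kale $0.0034, whole-barley bread $0.0063, lentils $0.0110, eggs $0.0241, strawberries $0.0463.
With no serving limits, use only kale: 488 mg / 222 mg = 2.198 servings × $0.75 = $1.65.

$1.65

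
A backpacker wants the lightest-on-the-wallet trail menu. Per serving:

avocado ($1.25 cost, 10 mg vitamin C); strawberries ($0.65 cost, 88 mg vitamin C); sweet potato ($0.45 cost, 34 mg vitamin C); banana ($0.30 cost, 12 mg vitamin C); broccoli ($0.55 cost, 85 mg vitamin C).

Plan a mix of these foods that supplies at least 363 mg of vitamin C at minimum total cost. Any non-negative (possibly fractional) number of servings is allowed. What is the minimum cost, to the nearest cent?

$2.35

Cost per mg of vitamin C: broccoli $0.0065, strawberries $0.0074, sweet potato $0.0132, banana $0.0250, avocado $0.1250.
With no serving limits, use only broccoli: 363 mg / 85 mg = 4.271 servings × $0.55 = $2.35.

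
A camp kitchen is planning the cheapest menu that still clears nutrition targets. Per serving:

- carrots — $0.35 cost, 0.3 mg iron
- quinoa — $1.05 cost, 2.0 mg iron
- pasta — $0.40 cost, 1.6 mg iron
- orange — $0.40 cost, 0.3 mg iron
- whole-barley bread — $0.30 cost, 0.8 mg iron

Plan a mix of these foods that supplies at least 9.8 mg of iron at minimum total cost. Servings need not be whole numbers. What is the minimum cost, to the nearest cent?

Cost per mg of iron: pasta $0.2500, whole-barley bread $0.3750, quinoa $0.5250, carrots $1.1667, orange $1.3333.
With no serving limits, use only pasta: 9.8 mg / 1.6 mg = 6.125 servings × $0.40 = $2.45.

$2.45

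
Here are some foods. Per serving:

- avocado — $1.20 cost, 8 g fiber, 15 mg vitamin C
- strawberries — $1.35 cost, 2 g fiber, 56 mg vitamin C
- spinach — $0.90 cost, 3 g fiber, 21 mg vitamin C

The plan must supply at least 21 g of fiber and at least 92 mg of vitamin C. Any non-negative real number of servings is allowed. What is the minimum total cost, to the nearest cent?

The cheapest plan sits at a corner of the feasible region — with two constraints it uses at most two foods.
avocado only: max(21/8, 92/15) = 6.133 servings → $7.36.
strawberries only: max(21/2, 92/56) = 10.5 servings → $14.18.
spinach only: max(21/3, 92/21) = 7 servings → $6.30.
avocado + strawberries with both tight: 2.373 servings and 1.007 servings → $4.21.
avocado + spinach with both tight: 1.341 servings and 3.423 servings → $4.69.
strawberries + spinach with both targets exact would need a negative amount; discard.
The minimum over all feasible corners is $4.21.

$4.21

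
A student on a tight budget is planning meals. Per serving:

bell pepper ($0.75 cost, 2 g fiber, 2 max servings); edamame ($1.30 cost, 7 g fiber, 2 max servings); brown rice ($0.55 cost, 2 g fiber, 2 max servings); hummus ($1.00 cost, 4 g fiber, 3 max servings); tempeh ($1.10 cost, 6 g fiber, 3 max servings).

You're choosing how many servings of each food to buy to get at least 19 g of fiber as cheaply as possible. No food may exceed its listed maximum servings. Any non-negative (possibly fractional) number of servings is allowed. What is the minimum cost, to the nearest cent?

Cost per g of fiber: tempeh $0.1833, edamame $0.1857, hummus $0.2500, brown rice $0.2750, bell pepper $0.3750.
Take 3 servings of tempeh: +18.0 g fiber for $3.30 (total $3.30, still need 1.0 g).
Take 0.1429 servings of edamame: +1.0 g fiber for $0.19 (total $3.49, still need 0.0 g).
Filling from the cheapest source first is optimal under one linear minimum: $3.49.

$3.49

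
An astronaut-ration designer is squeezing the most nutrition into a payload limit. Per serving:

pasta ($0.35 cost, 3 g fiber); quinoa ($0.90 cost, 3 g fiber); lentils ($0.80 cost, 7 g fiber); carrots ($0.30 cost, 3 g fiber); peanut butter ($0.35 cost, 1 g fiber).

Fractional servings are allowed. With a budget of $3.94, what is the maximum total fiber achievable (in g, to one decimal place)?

39.4 g

Fiber per dollar: carrots 10, lentils 8.75, pasta 8.571, quinoa 3.333, peanut butter 2.857.
With no serving limits, spend the whole cost allowance on carrots: $3.94 / $0.30 × 3 g = 39.4 g.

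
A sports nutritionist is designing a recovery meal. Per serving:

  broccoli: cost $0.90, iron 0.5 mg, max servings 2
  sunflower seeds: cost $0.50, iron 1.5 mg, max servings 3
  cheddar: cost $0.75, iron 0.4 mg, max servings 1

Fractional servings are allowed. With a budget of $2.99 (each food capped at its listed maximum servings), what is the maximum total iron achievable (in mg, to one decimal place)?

5.3 mg

Iron per dollar: sunflower seeds 3, broccoli 0.5556, cheddar 0.5333.
Take 3 servings of sunflower seeds: spends $1.50, +4.5 mg iron (running total 4.5 mg).
Take 1.656 servings of broccoli: spends $1.49, +0.8 mg iron (running total 5.3 mg).
Filling greedily by iron-per-dollar is optimal for one linear limit, giving 5.3 mg.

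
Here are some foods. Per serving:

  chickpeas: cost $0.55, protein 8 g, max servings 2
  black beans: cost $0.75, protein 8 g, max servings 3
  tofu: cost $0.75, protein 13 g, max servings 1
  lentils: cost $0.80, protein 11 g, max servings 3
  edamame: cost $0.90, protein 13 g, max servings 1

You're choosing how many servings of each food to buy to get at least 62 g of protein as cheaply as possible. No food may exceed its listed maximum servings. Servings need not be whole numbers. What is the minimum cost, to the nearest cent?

$4.20

Cost per g of protein: tofu $0.0577, chickpeas $0.0688, edamame $0.0692, lentils $0.0727, black beans $0.0938.
Take 1 serving of tofu: +13.0 g protein for $0.75 (total $0.75, still need 49.0 g).
Take 2 servings of chickpeas: +16.0 g protein for $1.10 (total $1.85, still need 33.0 g).
Take 1 serving of edamame: +13.0 g protein for $0.90 (total $2.75, still need 20.0 g).
Take 1.818 servings of lentils: +20.0 g protein for $1.45 (total $4.20, still need 0.0 g).
Filling from the cheapest source first is optimal under one linear minimum: $4.20.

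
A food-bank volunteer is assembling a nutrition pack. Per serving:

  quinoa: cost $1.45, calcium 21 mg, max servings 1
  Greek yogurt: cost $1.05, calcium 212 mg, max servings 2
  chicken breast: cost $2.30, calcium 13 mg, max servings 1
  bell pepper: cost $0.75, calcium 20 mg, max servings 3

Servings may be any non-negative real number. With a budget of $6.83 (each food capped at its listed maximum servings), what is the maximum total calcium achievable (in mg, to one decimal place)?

Calcium per dollar: Greek yogurt 201.9, bell pepper 26.67, quinoa 14.48, chicken breast 5.652.
Take 2 servings of Greek yogurt: spends $2.10, +424.0 mg calcium (running total 424.0 mg).
Take 3 servings of bell pepper: spends $2.25, +60.0 mg calcium (running total 484.0 mg).
Take 1 serving of quinoa: spends $1.45, +21.0 mg calcium (running total 505.0 mg).
Take 0.4478 servings of chicken breast: spends $1.03, +5.8 mg calcium (running total 510.8 mg).
Filling greedily by calcium-per-dollar is optimal for one linear limit, giving 510.8 mg.

510.8 mg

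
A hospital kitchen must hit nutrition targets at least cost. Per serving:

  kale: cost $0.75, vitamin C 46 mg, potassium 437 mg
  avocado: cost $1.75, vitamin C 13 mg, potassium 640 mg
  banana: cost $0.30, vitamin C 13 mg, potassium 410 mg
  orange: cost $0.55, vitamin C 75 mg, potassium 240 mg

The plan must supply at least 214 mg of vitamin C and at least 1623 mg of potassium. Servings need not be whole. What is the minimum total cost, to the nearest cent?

$2.09

An LP optimum is at a vertex; with two nutrient constraints at most two foods are used. Check each candidate.
kale only: max(214/46, 1623/437) = 4.652 servings → $3.49.
avocado only: max(214/13, 1623/640) = 16.46 servings → $28.81.
banana only: max(214/13, 1623/410) = 16.46 servings → $4.94.
orange only: max(214/75, 1623/240) = 6.763 servings → $3.72.
kale + avocado with both targets exact would need a negative amount; discard.
kale + banana with both targets exact would need a negative amount; discard.
kale + orange with both tight: 3.237 servings and 0.8677 servings → $2.91.
avocado + banana: intersection lies outside the first quadrant.
avocado + orange with both tight: 1.568 servings and 2.582 servings → $4.16.
banana + orange with both tight: 2.547 servings and 2.412 servings → $2.09.
So the least-cost plan costs $2.09.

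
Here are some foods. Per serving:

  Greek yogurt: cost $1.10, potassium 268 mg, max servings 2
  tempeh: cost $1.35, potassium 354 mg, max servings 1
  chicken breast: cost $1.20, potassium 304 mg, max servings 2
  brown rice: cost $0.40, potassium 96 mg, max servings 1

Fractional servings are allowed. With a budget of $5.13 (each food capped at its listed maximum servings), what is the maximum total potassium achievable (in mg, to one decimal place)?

1298.2 mg

Potassium per dollar: tempeh 262.2, chicken breast 253.3, Greek yogurt 243.6, brown rice 240.
Take 1 serving of tempeh: spends $1.35, +354.0 mg potassium (running total 354.0 mg).
Take 2 servings of chicken breast: spends $2.40, +608.0 mg potassium (running total 962.0 mg).
Take 1.255 servings of Greek yogurt: spends $1.38, +336.2 mg potassium (running total 1298.2 mg).
Filling greedily by potassium-per-dollar is optimal for one linear limit, giving 1298.2 mg.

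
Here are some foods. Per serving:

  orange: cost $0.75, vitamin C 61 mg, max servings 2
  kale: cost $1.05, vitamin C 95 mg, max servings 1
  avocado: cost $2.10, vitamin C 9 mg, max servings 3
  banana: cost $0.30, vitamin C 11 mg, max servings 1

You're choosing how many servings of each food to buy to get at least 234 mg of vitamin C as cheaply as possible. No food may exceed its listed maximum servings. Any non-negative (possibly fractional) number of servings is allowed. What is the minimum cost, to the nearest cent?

$4.25

Cost per mg of vitamin C: kale $0.0111, orange $0.0123, banana $0.0273, avocado $0.2333.
Take 1 serving of kale: +95.0 mg vitamin C for $1.05 (total $1.05, still need 139.0 mg).
Take 2 servings of orange: +122.0 mg vitamin C for $1.50 (total $2.55, still need 17.0 mg).
Take 1 serving of banana: +11.0 mg vitamin C for $0.30 (total $2.85, still need 6.0 mg).
Take 0.6667 servings of avocado: +6.0 mg vitamin C for $1.40 (total $4.25, still need 0.0 mg).
Greedy by cheapest-per-mg is optimal for a single linear constraint, so the minimum cost is $4.25.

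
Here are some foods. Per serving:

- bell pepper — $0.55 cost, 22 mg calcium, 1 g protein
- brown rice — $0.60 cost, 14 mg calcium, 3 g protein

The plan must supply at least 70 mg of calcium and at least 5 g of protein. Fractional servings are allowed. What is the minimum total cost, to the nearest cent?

$1.94

bell pepper only: max(70/22, 5/1) = 5 servings → $2.75.
brown rice only: max(70/14, 5/3) = 5 servings → $3.00.
bell pepper + brown rice with both tight: 2.692 servings and 0.7692 servings → $1.94.
Cheapest feasible corner: $1.94.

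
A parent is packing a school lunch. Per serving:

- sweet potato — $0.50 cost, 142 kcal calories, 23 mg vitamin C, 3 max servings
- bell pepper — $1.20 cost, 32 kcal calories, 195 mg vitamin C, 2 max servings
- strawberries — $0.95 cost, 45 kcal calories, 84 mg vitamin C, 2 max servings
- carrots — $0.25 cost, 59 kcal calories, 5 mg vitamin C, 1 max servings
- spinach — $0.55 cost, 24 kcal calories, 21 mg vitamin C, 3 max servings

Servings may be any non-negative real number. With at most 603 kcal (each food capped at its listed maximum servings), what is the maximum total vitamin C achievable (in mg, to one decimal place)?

Vitamin C per kcal: bell pepper 6.094, strawberries 1.867, spinach 0.875, sweet potato 0.162, carrots 0.08475.
Take 2 servings of bell pepper: uses 64 kcal, +390.0 mg vitamin C (running total 390.0 mg).
Take 2 servings of strawberries: uses 90 kcal, +168.0 mg vitamin C (running total 558.0 mg).
Take 3 servings of spinach: uses 72 kcal, +63.0 mg vitamin C (running total 621.0 mg).
Take 2.655 servings of sweet potato: uses 377 kcal, +61.1 mg vitamin C (running total 682.1 mg).
Greedy by best ratio exhausts the calories allowance optimally: 682.1 mg.

682.1 mg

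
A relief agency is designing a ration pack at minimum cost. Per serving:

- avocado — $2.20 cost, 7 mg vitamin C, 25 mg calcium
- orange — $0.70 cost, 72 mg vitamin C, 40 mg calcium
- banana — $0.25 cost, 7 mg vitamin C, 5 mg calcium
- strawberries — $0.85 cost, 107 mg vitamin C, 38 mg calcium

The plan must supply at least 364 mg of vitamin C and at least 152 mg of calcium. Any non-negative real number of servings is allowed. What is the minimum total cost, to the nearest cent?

An LP optimum is at a vertex; with two nutrient constraints at most two foods are used. Check each candidate.
avocado only: max(364/7, 152/25) = 52 servings → $114.40.
orange only: max(364/72, 152/40) = 5.056 servings → $3.54.
banana only: max(364/7, 152/5) = 52 servings → $13.00.
strawberries only: max(364/107, 152/38) = 4 servings → $3.40.
avocado + orange: the both-tight solution has a negative serving — not a feasible corner.
avocado + banana: the both-tight solution has a negative serving — not a feasible corner.
avocado + strawberries with both tight: 1.01 servings and 3.336 servings → $5.06.
orange + banana: intersection lies outside the first quadrant.
orange + strawberries with both tight: 1.575 servings and 2.342 servings → $3.09.
banana + strawberries with both tight: 9.041 servings and 2.81 servings → $4.65.
The minimum over all feasible corners is $3.09.

$3.09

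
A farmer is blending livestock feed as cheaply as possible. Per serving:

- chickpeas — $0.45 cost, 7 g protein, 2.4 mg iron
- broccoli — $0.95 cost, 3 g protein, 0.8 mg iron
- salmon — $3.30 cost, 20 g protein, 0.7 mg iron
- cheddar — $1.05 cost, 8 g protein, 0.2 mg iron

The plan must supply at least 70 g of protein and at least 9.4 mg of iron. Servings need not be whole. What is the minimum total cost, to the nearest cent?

$4.50

Two binding constraints pin down two serving amounts, so the optimal mix uses at most two foods. The candidates are each food alone (scaled to the tighter of protein/iron) and each pair with both constraints tight.
chickpeas only: max(70/7, 9.4/2.4) = 10 servings → $4.50.
broccoli only: max(70/3, 9.4/0.8) = 23.33 servings → $22.17.
salmon only: max(70/20, 9.4/0.7) = 13.43 servings → $44.31.
cheddar only: max(70/8, 9.4/0.2) = 47 servings → $49.35.
chickpeas + broccoli: intersection lies outside the first quadrant.
chickpeas + salmon with both tight: 3.225 servings and 2.371 servings → $9.28.
chickpeas + cheddar with both tight: 3.438 servings and 5.742 servings → $7.58.
broccoli + salmon with both tight: 10 servings and 2 servings → $16.10.
broccoli + cheddar with both tight: 10.55 servings and 4.793 servings → $15.06.
salmon + cheddar with both targets exact would need a negative amount; discard.
So the least-cost plan costs $4.50.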